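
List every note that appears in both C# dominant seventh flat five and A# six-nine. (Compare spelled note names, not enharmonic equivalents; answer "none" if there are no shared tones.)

E♯

C# dominant seventh flat five: C♯ E♯ G B
A# six-nine: A♯ C𝄪 E♯ F𝄪 B♯
Common to both → E♯.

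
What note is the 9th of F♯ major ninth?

F♯ major ninth is built on F-sharp; its 9th is a major 9th above the root.
A second above F uses the letter G, and the major 9th above F-sharp is G-sharp.

G-sharp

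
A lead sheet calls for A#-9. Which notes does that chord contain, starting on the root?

Root A♯, quality minor ninth:
A♯ — root
C♯ — minor 3rd
E♯ — perfect 5th
G♯ — minor 7th
B♯ — major 9th

A♯ C♯ E♯ G♯ B♯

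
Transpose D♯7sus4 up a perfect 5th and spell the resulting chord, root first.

A#  D#  E#  G#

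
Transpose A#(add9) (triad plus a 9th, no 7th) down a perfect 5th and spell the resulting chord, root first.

D#, F##, A#, E#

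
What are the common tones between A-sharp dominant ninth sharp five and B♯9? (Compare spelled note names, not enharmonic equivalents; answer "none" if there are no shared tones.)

A#, C##, B#

A-sharp dominant ninth sharp five: A# C## E## G# B#
B♯9: B# D## F## A# C##
Common to both → A#, C##, B#.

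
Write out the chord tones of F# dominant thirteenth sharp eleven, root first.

F#, A#, C#, E, G#, B#, D#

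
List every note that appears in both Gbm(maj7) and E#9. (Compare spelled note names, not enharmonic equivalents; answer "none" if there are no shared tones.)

Gbm(maj7): Gb Bbb Db F
E#9: E# G## B# D# F##
Common to both → none.

none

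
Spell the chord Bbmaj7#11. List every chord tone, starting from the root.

Bbmaj7#11 is a major seventh sharp eleven built on Bb.
- root: Bb
- major 3rd: D
- perfect 5th: F
- major 7th: A
- augmented 11th: E

Bb, D, F, A, E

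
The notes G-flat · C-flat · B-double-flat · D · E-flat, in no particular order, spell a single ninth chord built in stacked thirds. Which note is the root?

Arranged so that each adjacent pair is a third by letter name: C-flat – E-flat – G-flat – B-double-flat – D.
The bottom of that stack, C-flat, is the root (this is C-flat dominant seventh sharp nine).

C-flat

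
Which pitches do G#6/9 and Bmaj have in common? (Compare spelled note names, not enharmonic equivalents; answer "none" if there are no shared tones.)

D#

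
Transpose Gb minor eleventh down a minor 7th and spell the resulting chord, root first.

A minor 7th down from G-flat is A-flat, so the new chord is A-flat minor eleventh.
Root: A-flat
Minor 3rd (3rd): C-flat
Perfect 5th (5th): E-flat
Minor 7th (7th): G-flat
Major 9th (9th): B-flat
Perfect 11th (11th): D-flat

A-flat  C-flat  E-flat  G-flat  B-flat  D-flat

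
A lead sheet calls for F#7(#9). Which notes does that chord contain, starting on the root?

F# A# C# E G##

F#7(#9) is a dominant seventh sharp nine built on F#.
Root: F#
Major 3rd (3rd): A#
Perfect 5th (5th): C#
Minor 7th (7th): E
Augmented 9th (9th): G##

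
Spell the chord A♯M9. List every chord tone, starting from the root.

A#, C##, E#, G##, B#

Root A#, quality major ninth:
A# — root
C## — major 3rd
E# — perfect 5th
G## — major 7th
B# — major 9th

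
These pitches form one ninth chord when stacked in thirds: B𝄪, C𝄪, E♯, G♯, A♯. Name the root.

Stacking in thirds gives A♯ – C𝄪 – E♯ – G♯ – B𝄪, so A♯ is the root — A♯ dominant seventh sharp nine.

A♯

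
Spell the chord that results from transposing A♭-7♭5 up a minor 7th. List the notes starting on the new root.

Gb, Bbb, Dbb, Fb

Transposed root: Ab → Gb (minor 7th up). So we spell Gb half-diminished seventh:
Gb — root
Bbb — minor 3rd
Dbb — diminished 5th
Fb — minor 7th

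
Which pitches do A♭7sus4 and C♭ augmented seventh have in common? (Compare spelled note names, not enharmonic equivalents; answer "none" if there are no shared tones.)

A♭7sus4: Ab Db Eb Gb
C♭ augmented seventh: Cb Eb G Bbb
Common to both → Eb.

Eb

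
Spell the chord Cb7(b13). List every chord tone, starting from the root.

Cb Eb Gb Bbb Abb

Cb7(b13) is a dominant seventh flat thirteen built on Cb.
Cb — root
Eb — major 3rd
Gb — perfect 5th
Bbb — minor 7th
Abb — minor 13th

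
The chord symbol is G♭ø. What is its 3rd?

B𝄫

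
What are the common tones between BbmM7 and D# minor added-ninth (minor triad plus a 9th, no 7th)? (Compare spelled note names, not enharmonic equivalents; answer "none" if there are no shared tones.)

none

BbmM7: Bb Db F A
D# minor added-ninth: D# F# A# E#
Common to both → none.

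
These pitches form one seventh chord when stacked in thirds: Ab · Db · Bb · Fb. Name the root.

Bb

Arranged so that each adjacent pair is a third by letter name: Bb – Db – Fb – Ab.
The bottom of that stack, Bb, is the root (this is Bb half-diminished seventh).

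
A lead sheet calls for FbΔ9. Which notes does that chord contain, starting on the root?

Fb, Ab, Cb, Eb, Gb

FbΔ9 is a major ninth built on Fb.
- root: Fb
- major 3rd: Ab
- perfect 5th: Cb
- major 7th: Eb
- major 9th: Gb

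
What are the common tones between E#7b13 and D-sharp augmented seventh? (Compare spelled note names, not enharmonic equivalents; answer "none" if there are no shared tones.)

D#, C#

E#7b13 = E#, G##, B#, D#, C#.
D-sharp augmented seventh = D#, F##, A##, C#.
Shared: D#, C#.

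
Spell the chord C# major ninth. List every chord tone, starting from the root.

C♯ E♯ G♯ B♯ D♯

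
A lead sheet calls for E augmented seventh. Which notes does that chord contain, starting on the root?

E augmented seventh is an augmented seventh built on E.
- root: E
- major 3rd: G#
- augmented 5th: B#
- minor 7th: D

E  G#  B#  D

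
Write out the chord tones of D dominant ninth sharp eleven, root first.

D F-sharp A C E G-sharp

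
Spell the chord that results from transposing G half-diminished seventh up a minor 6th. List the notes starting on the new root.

Eb Gb Bbb Db

A minor 6th up from G is Eb, so the new chord is Eb half-diminished seventh.
Eb — root
Gb — minor 3rd
Bbb — diminished 5th
Db — minor 7th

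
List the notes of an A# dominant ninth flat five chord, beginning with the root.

A# dominant ninth flat five is a dominant ninth flat five built on A-sharp.
A-sharp — root
C-double-sharp — major 3rd
E — diminished 5th
G-sharp — minor 7th
B-sharp — major 9th

A-sharp C-double-sharp E G-sharp B-sharp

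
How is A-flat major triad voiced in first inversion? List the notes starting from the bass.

C – Eb – Ab

In root position, A-flat major triad is Ab–C–Eb.
First inversion puts the third (C) in the bass.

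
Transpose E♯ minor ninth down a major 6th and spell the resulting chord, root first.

Transposed root: E♯ → G♯ (major 6th down). So we spell G♯ minor ninth:
G♯ — root
B — minor 3rd
D♯ — perfect 5th
F♯ — minor 7th
A♯ — major 9th

G♯ B D♯ F♯ A♯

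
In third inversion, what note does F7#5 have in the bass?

E♭

F7#5 in root position is F–A–C♯–E♭.
Third inversion places the seventh in the bass, which is E♭.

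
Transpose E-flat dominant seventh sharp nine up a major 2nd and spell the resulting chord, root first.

F – A – C – Eb – G#

Eb up a major 2nd → F. New chord: F dominant seventh sharp nine.
- root: F
- major 3rd: A
- perfect 5th: C
- minor 7th: Eb
- augmented 9th: G#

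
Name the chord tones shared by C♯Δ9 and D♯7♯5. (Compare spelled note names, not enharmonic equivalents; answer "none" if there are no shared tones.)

C♯Δ9: C# E# G# B# D#
D♯7♯5: D# F## A## C#
Common to both → C#, D#.

C#, D#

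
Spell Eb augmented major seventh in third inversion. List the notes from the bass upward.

D – Eb – G – B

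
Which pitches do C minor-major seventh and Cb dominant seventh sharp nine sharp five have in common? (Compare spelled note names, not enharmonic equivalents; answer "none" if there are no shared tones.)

E-flat G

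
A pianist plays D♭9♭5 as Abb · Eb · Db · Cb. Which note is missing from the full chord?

F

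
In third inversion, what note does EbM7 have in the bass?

D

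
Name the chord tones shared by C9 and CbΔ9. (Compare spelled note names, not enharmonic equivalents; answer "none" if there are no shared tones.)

C9: C E G Bb D
CbΔ9: Cb Eb Gb Bb Db
Common to both → Bb.

Bb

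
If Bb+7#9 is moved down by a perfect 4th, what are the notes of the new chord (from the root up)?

F – A – C# – Eb – G#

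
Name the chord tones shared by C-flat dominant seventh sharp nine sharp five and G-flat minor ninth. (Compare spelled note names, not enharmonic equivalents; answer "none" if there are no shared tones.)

B-double-flat

C-flat dominant seventh sharp nine sharp five: C-flat E-flat G B-double-flat D
G-flat minor ninth: G-flat B-double-flat D-flat F-flat A-flat
Common to both → B-double-flat.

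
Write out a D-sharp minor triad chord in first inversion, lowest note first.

F#  A#  D#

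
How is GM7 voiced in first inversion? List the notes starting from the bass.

B – D – F# – G

GM7 = G–B–D–F#; first inversion → third (B) lowest.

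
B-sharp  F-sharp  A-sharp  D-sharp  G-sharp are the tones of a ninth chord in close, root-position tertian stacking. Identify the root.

G-sharp

Arranged so that each adjacent pair is a third by letter name: G-sharp – B-sharp – D-sharp – F-sharp – A-sharp.
The bottom of that stack, G-sharp, is the root (this is G-sharp dominant ninth).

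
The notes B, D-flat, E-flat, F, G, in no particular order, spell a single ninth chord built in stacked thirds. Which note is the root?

E-flat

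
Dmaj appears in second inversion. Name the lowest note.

Dmaj = D–F#–A. Second inversion → fifth in the bass = A.

A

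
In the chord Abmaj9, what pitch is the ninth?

B♭

Abmaj9 is built on A♭; its 9th is a major 9th above the root.
A second above A uses the letter B, and the major 9th above A♭ is B♭.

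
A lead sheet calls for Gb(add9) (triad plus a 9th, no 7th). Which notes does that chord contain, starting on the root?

Gb – Bb – Db – Ab

Gb(add9): added-ninth on Gb.
Root: Gb
Major 3rd (3rd): Bb
Perfect 5th (5th): Db
Major 9th (9th): Ab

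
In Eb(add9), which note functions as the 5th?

B♭

Eb(add9) is built on E♭; its 5th is a perfect 5th above the root.
A fifth above E uses the letter B, and the perfect 5th above E♭ is B♭.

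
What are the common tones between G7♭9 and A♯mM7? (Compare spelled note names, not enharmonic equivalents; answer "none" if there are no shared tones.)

G7♭9: G B D F Ab
A♯mM7: A# C# E# G##
Common to both → none.

none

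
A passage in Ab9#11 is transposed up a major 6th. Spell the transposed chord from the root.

F – A – C – Eb – G – B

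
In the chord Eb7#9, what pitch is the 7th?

Eb7#9 is built on Eb; its 7th is a minor 7th above the root.
A seventh above E uses the letter D, and the minor 7th above Eb is Db.

Db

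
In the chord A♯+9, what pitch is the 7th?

G#

Root of A♯+9 = A#. The 7th is a minor 7th: A# up a minor 7th → G#.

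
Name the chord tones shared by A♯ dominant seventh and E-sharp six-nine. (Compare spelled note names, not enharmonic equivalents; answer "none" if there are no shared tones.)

C##, E#

A♯ dominant seventh: A# C## E# G#
E-sharp six-nine: E# G## B# C## F##
Common to both → C##, E#.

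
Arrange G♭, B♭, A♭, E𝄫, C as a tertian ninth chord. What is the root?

A♭

Arranged so that each adjacent pair is a third by letter name: A♭ – C – E𝄫 – G♭ – B♭.
The bottom of that stack, A♭, is the root (this is A♭ dominant ninth flat five).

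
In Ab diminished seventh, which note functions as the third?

Root of Ab diminished seventh = A-flat. The 3rd is a minor 3rd: A-flat up a minor 3rd → C-flat.

C-flat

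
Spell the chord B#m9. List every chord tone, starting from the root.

Root B#, quality minor ninth:
Root: B#
Minor 3rd (3rd): D#
Perfect 5th (5th): F##
Minor 7th (7th): A#
Major 9th (9th): C##

B#, D#, F##, A#, C##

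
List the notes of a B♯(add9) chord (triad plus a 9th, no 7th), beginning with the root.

B♯(add9) is an added-ninth built on B#.
Root: B#
Major 3rd (3rd): D##
Perfect 5th (5th): F##
Major 9th (9th): C##

B#, D##, F##, C##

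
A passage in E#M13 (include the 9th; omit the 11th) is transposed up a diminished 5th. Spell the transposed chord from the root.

E♯ up a diminished 5th → B. New chord: B major thirteenth.
- root: B
- major 3rd: D♯
- perfect 5th: F♯
- major 7th: A♯
- major 9th: C♯
- major 13th: G♯

B, D♯, F♯, A♯, C♯, G♯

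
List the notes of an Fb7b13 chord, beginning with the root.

Root F♭, quality dominant seventh flat thirteen:
- root: F♭
- major 3rd: A♭
- perfect 5th: C♭
- minor 7th: E𝄫
- minor 13th: D𝄫

F♭, A♭, C♭, E𝄫, D𝄫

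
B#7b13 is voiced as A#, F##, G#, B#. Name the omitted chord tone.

B#7b13 = B#, D##, F##, A#, G#. The voicing lacks the 3rd (major 3rd), D##.

D##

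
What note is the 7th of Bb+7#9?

Ab

Root of Bb+7#9 = Bb. The 7th is a minor 7th: Bb up a minor 7th → Ab.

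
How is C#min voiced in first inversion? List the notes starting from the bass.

E – G# – C#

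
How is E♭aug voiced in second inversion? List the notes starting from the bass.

In root position, E♭aug is Eb–G–B.
Second inversion puts the fifth (B) in the bass.

B, Eb, G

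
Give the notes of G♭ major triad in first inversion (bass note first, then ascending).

Bb, Db, Gb

G♭ major triad = Gb–Bb–Db; first inversion → third (Bb) lowest.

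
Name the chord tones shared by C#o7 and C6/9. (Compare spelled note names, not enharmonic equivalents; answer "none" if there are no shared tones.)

C#o7: C# E G Bb
C6/9: C E G A D
Common to both → E, G.

E, G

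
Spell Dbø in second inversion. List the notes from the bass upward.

Abb, Cb, Db, Fb

Dbø = Db–Fb–Abb–Cb; second inversion → fifth (Abb) lowest.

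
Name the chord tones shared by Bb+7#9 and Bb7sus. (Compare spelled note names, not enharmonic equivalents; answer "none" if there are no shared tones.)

Bb+7#9 = Bb, D, F#, Ab, C#.
Bb7sus = Bb, Eb, F, Ab.
Shared: Bb, Ab.

Bb Ab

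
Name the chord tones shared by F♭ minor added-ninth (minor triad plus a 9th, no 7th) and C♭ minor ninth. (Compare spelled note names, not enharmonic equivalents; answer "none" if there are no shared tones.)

C-flat, G-flat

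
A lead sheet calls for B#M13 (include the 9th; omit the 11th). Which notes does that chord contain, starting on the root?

B#M13 is a major thirteenth built on B#.
root → B#
3rd (major 3rd) → D##
5th (perfect 5th) → F##
7th (major 7th) → A##
9th (major 9th) → C##
13th (major 13th) → G##

B#, D##, F##, A##, C##, G##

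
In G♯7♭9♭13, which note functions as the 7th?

Root of G♯7♭9♭13 = G#. The 7th is a minor 7th: G# up a minor 7th → F#.

F#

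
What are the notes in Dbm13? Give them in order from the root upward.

Root Db, quality minor thirteenth:
root → Db
3rd (minor 3rd) → Fb
5th (perfect 5th) → Ab
7th (minor 7th) → Cb
9th (major 9th) → Eb
11th (perfect 11th) → Gb
13th (major 13th) → Bb

Db  Fb  Ab  Cb  Eb  Gb  Bb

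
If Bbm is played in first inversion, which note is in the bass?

Db

Bbm = Bb–Db–F. First inversion → third in the bass = Db.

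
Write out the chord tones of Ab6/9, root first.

Ab6/9 is a six-nine built on A♭.
Root: A♭
Major 3rd (3rd): C
Perfect 5th (5th): E♭
Major 6th (6th): F
Major 9th (9th): B♭

A♭ – C – E♭ – F – B♭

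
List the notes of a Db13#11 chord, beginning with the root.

Db  F  Ab  Cb  Eb  G  Bb

Root Db, quality dominant thirteenth sharp eleven:
root → Db
3rd (major 3rd) → F
5th (perfect 5th) → Ab
7th (minor 7th) → Cb
9th (major 9th) → Eb
11th (augmented 11th) → G
13th (major 13th) → Bb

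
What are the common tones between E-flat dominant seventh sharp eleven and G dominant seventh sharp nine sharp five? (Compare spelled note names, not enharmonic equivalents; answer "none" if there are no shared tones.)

E-flat dominant seventh sharp eleven: E-flat G B-flat D-flat A
G dominant seventh sharp nine sharp five: G B D-sharp F A-sharp
Common to both → G.

G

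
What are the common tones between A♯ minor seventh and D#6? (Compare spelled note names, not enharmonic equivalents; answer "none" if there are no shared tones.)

A♯ minor seventh = A♯, C♯, E♯, G♯.
D#6 = D♯, F𝄪, A♯, B♯.
Shared: A♯.

A♯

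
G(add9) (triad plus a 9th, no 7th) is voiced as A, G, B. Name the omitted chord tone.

D

The full G(add9) chord is G, B, D, A.
Comparing with the voicing, the perfect 5th (5th) — D — is absent.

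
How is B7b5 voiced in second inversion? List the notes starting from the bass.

F, A, B, D#

In root position, B7b5 is B–D#–F–A.
Second inversion puts the fifth (F) in the bass.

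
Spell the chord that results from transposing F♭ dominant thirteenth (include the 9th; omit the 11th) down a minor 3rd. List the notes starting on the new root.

A minor 3rd down from Fb is Db, so the new chord is Db dominant thirteenth.
Root: Db
Major 3rd (3rd): F
Perfect 5th (5th): Ab
Minor 7th (7th): Cb
Major 9th (9th): Eb
Major 13th (13th): Bb

Db – F – Ab – Cb – Eb – Bb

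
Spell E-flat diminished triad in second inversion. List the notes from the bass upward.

Bbb Eb Gb

In root position, E-flat diminished triad is Eb–Gb–Bbb.
Second inversion puts the fifth (Bbb) in the bass.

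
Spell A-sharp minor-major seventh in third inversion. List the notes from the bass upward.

G-double-sharp – A-sharp – C-sharp – E-sharp

A-sharp minor-major seventh = A-sharp–C-sharp–E-sharp–G-double-sharp; third inversion → seventh (G-double-sharp) lowest.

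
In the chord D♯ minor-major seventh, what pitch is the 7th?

C##

Root of D♯ minor-major seventh = D#. The 7th is a major 7th: D# up a major 7th → C##.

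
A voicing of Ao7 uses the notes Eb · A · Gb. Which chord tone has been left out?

C

Ao7 = A, C, Eb, Gb. The voicing lacks the 3rd (minor 3rd), C.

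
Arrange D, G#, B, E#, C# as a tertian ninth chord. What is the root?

Arranged so that each adjacent pair is a third by letter name: C# – E# – G# – B – D.
The bottom of that stack, C#, is the root (this is C# dominant seventh flat nine).

C#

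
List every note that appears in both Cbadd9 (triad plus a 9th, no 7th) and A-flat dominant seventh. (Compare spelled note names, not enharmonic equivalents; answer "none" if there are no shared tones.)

Cbadd9: Cb Eb Gb Db
A-flat dominant seventh: Ab C Eb Gb
Common to both → Eb, Gb.

Eb, Gb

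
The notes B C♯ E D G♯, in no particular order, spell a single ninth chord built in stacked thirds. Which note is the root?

C♯

Stacking in thirds gives C♯ – E – G♯ – B – D, so C♯ is the root — C♯ minor seventh flat nine.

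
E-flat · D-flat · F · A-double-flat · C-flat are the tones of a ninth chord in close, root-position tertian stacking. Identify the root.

D-flat

Arranged so that each adjacent pair is a third by letter name: D-flat – F – A-double-flat – C-flat – E-flat.
The bottom of that stack, D-flat, is the root (this is D-flat dominant ninth flat five).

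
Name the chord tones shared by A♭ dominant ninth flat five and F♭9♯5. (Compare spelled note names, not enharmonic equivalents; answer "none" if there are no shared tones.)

A♭ dominant ninth flat five = Ab, C, Ebb, Gb, Bb.
F♭9♯5 = Fb, Ab, C, Ebb, Gb.
Shared: Ab, C, Ebb, Gb.

Ab C Ebb Gb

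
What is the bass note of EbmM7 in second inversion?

EbmM7 in root position is Eb–Gb–Bb–D.
Second inversion places the fifth in the bass, which is Bb.

Bb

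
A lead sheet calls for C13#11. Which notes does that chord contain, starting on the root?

C  E  G  Bb  D  F#  A

C13#11: dominant thirteenth sharp eleven on C.
C — root
E — major 3rd
G — perfect 5th
Bb — minor 7th
D — major 9th
F# — augmented 11th
A — major 13th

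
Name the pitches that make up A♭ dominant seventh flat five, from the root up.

A♭ dominant seventh flat five: dominant seventh flat five on Ab.
Ab — root
C — major 3rd
Ebb — diminished 5th
Gb — minor 7th

Ab  C  Ebb  Gb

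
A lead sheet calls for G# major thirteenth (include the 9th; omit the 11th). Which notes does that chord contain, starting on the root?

G#, B#, D#, F##, A#, E#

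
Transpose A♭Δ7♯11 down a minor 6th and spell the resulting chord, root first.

C, E, G, B, F♯

Transposed root: A♭ → C (minor 6th down). So we spell C major seventh sharp eleven:
Root: C
Major 3rd (3rd): E
Perfect 5th (5th): G
Major 7th (7th): B
Augmented 11th (11th): F♯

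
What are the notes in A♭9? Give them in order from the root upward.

Ab C Eb Gb Bb

Root Ab, quality dominant ninth:
root → Ab
3rd (major 3rd) → C
5th (perfect 5th) → Eb
7th (minor 7th) → Gb
9th (major 9th) → Bb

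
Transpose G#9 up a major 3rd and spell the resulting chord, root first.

G# up a major 3rd → B#. New chord: B# dominant ninth.
root → B#
3rd (major 3rd) → D##
5th (perfect 5th) → F##
7th (minor 7th) → A#
9th (major 9th) → C##

B#  D##  F##  A#  C##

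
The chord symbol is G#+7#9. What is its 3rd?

Root of G#+7#9 = G#. The 3rd is a major 3rd: G# up a major 3rd → B#.

B#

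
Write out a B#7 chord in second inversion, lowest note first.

B#7 = B#–D##–F##–A#; second inversion → fifth (F##) lowest.

F##  A#  B#  D##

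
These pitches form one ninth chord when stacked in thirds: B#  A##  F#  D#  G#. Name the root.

Stacking in thirds gives G# – B# – D# – F# – A##, so G# is the root — G# dominant seventh sharp nine.

G#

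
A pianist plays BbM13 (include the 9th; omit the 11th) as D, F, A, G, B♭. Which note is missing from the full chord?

The full BbM13 chord is B♭, D, F, A, C, G.
Comparing with the voicing, the major 9th (9th) — C — is absent.

C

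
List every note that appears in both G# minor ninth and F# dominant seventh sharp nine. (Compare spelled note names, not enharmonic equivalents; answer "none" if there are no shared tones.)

F-sharp A-sharp

G# minor ninth: G-sharp B D-sharp F-sharp A-sharp
F# dominant seventh sharp nine: F-sharp A-sharp C-sharp E G-double-sharp
Common to both → F-sharp, A-sharp.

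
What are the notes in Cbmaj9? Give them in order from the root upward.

Cbmaj9 is a major ninth built on Cb.
Cb — root
Eb — major 3rd
Gb — perfect 5th
Bb — major 7th
Db — major 9th

Cb  Eb  Gb  Bb  Db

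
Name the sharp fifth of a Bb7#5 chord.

F♯

Bb7#5 is built on B♭; its 5th is an augmented 5th above the root.
A fifth above B uses the letter F, and the augmented 5th above B♭ is F♯.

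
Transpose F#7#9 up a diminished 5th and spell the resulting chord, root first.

Transposed root: F# → C (diminished 5th up). So we spell C dominant seventh sharp nine:
root → C
3rd (major 3rd) → E
5th (perfect 5th) → G
7th (minor 7th) → Bb
9th (augmented 9th) → D#

C E G Bb D#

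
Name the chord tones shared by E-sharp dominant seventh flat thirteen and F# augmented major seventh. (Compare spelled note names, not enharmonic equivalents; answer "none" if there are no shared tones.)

E-sharp

E-sharp dominant seventh flat thirteen: E-sharp G-double-sharp B-sharp D-sharp C-sharp
F# augmented major seventh: F-sharp A-sharp C-double-sharp E-sharp
Common to both → E-sharp.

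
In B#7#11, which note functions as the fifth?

F##

B#7#11 is built on B#; its 5th is a perfect 5th above the root.
A fifth above B uses the letter F, and the perfect 5th above B# is F##.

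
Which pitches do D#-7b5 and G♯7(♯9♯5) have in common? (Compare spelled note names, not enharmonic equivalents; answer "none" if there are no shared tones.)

F#

D#-7b5 = D#, F#, A, C#.
G♯7(♯9♯5) = G#, B#, D##, F#, A##.
Shared: F#.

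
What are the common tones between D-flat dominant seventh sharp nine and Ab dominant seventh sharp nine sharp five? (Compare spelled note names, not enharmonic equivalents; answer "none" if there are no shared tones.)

A-flat, E

D-flat dominant seventh sharp nine: D-flat F A-flat C-flat E
Ab dominant seventh sharp nine sharp five: A-flat C E G-flat B
Common to both → A-flat, E.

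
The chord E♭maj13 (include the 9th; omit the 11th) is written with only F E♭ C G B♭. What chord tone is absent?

E♭maj13 = E♭, G, B♭, D, F, C. The voicing lacks the 7th (major 7th), D.

D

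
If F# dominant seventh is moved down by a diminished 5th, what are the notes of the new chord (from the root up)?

Transposed root: F# → B# (diminished 5th down). So we spell B# dominant seventh:
root → B#
3rd (major 3rd) → D##
5th (perfect 5th) → F##
7th (minor 7th) → A#

B#  D##  F##  A#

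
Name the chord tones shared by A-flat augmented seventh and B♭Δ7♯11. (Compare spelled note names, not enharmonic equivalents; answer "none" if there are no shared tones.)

E

A-flat augmented seventh: Ab C E Gb
B♭Δ7♯11: Bb D F A E
Common to both → E.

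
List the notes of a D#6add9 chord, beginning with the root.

D# – F## – A# – B# – E#

D#6add9 is a six-nine built on D#.
D# — root
F## — major 3rd
A# — perfect 5th
B# — major 6th
E# — major 9th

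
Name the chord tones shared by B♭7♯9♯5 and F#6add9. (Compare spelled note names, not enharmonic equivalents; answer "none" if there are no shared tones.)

F♯ C♯

B♭7♯9♯5 = B♭, D, F♯, A♭, C♯.
F#6add9 = F♯, A♯, C♯, D♯, G♯.
Shared: F♯, C♯.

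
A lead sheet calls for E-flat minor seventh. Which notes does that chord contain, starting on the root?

Eb, Gb, Bb, Db

Root Eb, quality minor seventh:
Root: Eb
Minor 3rd (3rd): Gb
Perfect 5th (5th): Bb
Minor 7th (7th): Db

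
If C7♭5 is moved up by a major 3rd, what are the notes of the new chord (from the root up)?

C up a major 3rd → E. New chord: E dominant seventh flat five.
- root: E
- major 3rd: G♯
- diminished 5th: B♭
- minor 7th: D

E, G♯, B♭, D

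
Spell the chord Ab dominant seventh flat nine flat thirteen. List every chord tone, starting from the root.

Ab C Eb Gb Bbb Fb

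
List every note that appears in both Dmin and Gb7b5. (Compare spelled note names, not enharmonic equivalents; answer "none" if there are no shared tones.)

Dmin: D F A
Gb7b5: Gb Bb Dbb Fb
Common to both → none.

none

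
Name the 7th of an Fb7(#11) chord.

Fb7(#11) is built on Fb; its 7th is a minor 7th above the root.
A seventh above F uses the letter E, and the minor 7th above Fb is Ebb.

Ebb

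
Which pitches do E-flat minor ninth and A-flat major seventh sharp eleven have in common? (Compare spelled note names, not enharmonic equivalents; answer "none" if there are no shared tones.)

Eb

E-flat minor ninth: Eb Gb Bb Db F
A-flat major seventh sharp eleven: Ab C Eb G D
Common to both → Eb.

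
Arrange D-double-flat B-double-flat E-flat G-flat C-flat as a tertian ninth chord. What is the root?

C-flat

Stacking in thirds gives C-flat – E-flat – G-flat – B-double-flat – D-double-flat, so C-flat is the root — C-flat dominant seventh flat nine.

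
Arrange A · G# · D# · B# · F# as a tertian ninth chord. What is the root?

G#

Stacking in thirds gives G# – B# – D# – F# – A, so G# is the root — G# dominant seventh flat nine.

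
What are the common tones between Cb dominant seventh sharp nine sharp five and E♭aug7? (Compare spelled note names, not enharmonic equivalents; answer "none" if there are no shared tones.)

Eb – G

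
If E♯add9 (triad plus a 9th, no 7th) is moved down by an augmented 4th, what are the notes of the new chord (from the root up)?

E# down an augmented 4th → B. New chord: B added-ninth.
B — root
D# — major 3rd
F# — perfect 5th
C# — major 9th

B – D# – F# – C#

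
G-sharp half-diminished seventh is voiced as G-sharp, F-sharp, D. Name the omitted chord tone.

B

G-sharp half-diminished seventh = G-sharp, B, D, F-sharp. The voicing lacks the 3rd (minor 3rd), B.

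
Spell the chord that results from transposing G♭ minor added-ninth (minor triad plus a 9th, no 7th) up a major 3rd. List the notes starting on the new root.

A major 3rd up from G-flat is B-flat, so the new chord is B-flat minor added-ninth.
- root: B-flat
- minor 3rd: D-flat
- perfect 5th: F
- major 9th: C

B-flat  D-flat  F  C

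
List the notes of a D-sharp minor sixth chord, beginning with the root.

Root D#, quality minor sixth:
Root: D#
Minor 3rd (3rd): F#
Perfect 5th (5th): A#
Major 6th (6th): B#

D#, F#, A#, B#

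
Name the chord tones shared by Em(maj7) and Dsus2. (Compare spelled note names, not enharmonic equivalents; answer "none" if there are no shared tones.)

E

Em(maj7) = E, G, B, D♯.
Dsus2 = D, E, A.
Shared: E.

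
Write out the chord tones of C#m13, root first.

C#m13: minor thirteenth on C#.
C# — root
E — minor 3rd
G# — perfect 5th
B — minor 7th
D# — major 9th
F# — perfect 11th
A# — major 13th

C#, E, G#, B, D#, F#, A#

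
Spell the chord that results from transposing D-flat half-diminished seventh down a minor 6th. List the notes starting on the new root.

F, A♭, C♭, E♭

D♭ down a minor 6th → F. New chord: F half-diminished seventh.
- root: F
- minor 3rd: A♭
- diminished 5th: C♭
- minor 7th: E♭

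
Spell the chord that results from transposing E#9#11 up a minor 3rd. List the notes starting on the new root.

G♯, B♯, D♯, F♯, A♯, C𝄪

E♯ up a minor 3rd → G♯. New chord: G♯ dominant ninth sharp eleven.
- root: G♯
- major 3rd: B♯
- perfect 5th: D♯
- minor 7th: F♯
- major 9th: A♯
- augmented 11th: C𝄪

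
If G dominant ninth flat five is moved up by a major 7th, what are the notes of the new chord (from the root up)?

F♯, A♯, C, E, G♯

Transposed root: G → F♯ (major 7th up). So we spell F♯ dominant ninth flat five:
F♯ — root
A♯ — major 3rd
C — diminished 5th
E — minor 7th
G♯ — major 9th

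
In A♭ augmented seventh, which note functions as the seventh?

Root of A♭ augmented seventh = A♭. The 7th is a minor 7th: A♭ up a minor 7th → G♭.

G♭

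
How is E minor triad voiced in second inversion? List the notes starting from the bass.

In root position, E minor triad is E–G–B.
Second inversion puts the fifth (B) in the bass.

B  E  G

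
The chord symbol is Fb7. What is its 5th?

Cb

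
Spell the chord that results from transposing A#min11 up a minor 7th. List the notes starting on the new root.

A minor 7th up from A# is G#, so the new chord is G# minor eleventh.
- root: G#
- minor 3rd: B
- perfect 5th: D#
- minor 7th: F#
- major 9th: A#
- perfect 11th: C#

G# B D# F# A# C#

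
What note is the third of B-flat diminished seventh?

D♭

B-flat diminished seventh is built on B♭; its 3rd is a minor 3rd above the root.
A third above B uses the letter D, and the minor 3rd above B♭ is D♭.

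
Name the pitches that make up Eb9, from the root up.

Eb G Bb Db F

Eb9: dominant ninth on Eb.
- root: Eb
- major 3rd: G
- perfect 5th: Bb
- minor 7th: Db
- major 9th: F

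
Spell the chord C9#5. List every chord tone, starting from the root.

C E G# Bb D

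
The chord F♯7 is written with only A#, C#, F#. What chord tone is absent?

E

F♯7 = F#, A#, C#, E. The voicing lacks the 7th (minor 7th), E.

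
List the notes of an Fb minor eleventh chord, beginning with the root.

Fb minor eleventh is a minor eleventh built on Fb.
root → Fb
3rd (minor 3rd) → Abb
5th (perfect 5th) → Cb
7th (minor 7th) → Ebb
9th (major 9th) → Gb
11th (perfect 11th) → Bbb

Fb, Abb, Cb, Ebb, Gb, Bbb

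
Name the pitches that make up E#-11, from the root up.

E♯, G♯, B♯, D♯, F𝄪, A♯

E#-11: minor eleventh on E♯.
E♯ — root
G♯ — minor 3rd
B♯ — perfect 5th
D♯ — minor 7th
F𝄪 — major 9th
A♯ — perfect 11th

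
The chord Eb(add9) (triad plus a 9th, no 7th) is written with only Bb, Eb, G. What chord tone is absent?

F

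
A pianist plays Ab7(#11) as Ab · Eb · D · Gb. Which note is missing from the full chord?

C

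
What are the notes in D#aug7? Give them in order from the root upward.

D#aug7 is an augmented seventh built on D#.
Root: D#
Major 3rd (3rd): F##
Augmented 5th (5th): A##
Minor 7th (7th): C#

D#, F##, A##, C#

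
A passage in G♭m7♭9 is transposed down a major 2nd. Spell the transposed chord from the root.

A major 2nd down from Gb is Fb, so the new chord is Fb minor seventh flat nine.
Root: Fb
Minor 3rd (3rd): Abb
Perfect 5th (5th): Cb
Minor 7th (7th): Ebb
Minor 9th (9th): Gbb

Fb, Abb, Cb, Ebb, Gbb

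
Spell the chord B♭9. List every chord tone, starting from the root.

Root B♭, quality dominant ninth:
- root: B♭
- major 3rd: D
- perfect 5th: F
- minor 7th: A♭
- major 9th: C

B♭, D, F, A♭, C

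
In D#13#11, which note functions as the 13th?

D#13#11 is built on D♯; its 13th is a major 13th above the root.
A sixth above D uses the letter B, and the major 13th above D♯ is B♯.

B♯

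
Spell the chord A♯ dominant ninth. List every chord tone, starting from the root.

A♯ dominant ninth: dominant ninth on A-sharp.
root → A-sharp
3rd (major 3rd) → C-double-sharp
5th (perfect 5th) → E-sharp
7th (minor 7th) → G-sharp
9th (major 9th) → B-sharp

A-sharp, C-double-sharp, E-sharp, G-sharp, B-sharp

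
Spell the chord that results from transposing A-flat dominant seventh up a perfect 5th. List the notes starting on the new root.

Transposed root: Ab → Eb (perfect 5th up). So we spell Eb dominant seventh:
Root: Eb
Major 3rd (3rd): G
Perfect 5th (5th): Bb
Minor 7th (7th): Db

Eb – G – Bb – Db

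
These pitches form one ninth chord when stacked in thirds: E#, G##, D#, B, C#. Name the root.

C#

Arranged so that each adjacent pair is a third by letter name: C# – E# – G## – B – D#.
The bottom of that stack, C#, is the root (this is C# dominant ninth sharp five).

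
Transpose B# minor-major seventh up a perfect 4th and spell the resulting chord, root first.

E#, G#, B#, D##

Transposed root: B# → E# (perfect 4th up). So we spell E# minor-major seventh:
root → E#
3rd (minor 3rd) → G#
5th (perfect 5th) → B#
7th (major 7th) → D##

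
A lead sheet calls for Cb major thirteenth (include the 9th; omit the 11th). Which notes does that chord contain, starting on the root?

Cb, Eb, Gb, Bb, Db, Ab

Cb major thirteenth is a major thirteenth built on Cb.
root → Cb
3rd (major 3rd) → Eb
5th (perfect 5th) → Gb
7th (major 7th) → Bb
9th (major 9th) → Db
13th (major 13th) → Ab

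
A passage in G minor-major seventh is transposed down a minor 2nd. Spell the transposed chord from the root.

F♯, A, C♯, E♯

G down a minor 2nd → F♯. New chord: F♯ minor-major seventh.
root → F♯
3rd (minor 3rd) → A
5th (perfect 5th) → C♯
7th (major 7th) → E♯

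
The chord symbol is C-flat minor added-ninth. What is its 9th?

D-flat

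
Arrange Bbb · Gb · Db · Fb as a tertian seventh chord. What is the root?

Arranged so that each adjacent pair is a third by letter name: Gb – Bbb – Db – Fb.
The bottom of that stack, Gb, is the root (this is Gb minor seventh).

Gb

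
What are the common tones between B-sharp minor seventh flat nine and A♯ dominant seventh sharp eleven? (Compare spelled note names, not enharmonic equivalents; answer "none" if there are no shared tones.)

B-sharp minor seventh flat nine = B-sharp, D-sharp, F-double-sharp, A-sharp, C-sharp.
A♯ dominant seventh sharp eleven = A-sharp, C-double-sharp, E-sharp, G-sharp, D-double-sharp.
Shared: A-sharp.

A-sharp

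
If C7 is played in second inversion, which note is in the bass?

C7 in root position is C–E–G–Bb.
Second inversion places the fifth in the bass, which is G.

G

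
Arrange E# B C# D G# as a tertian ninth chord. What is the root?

Stacking in thirds gives C# – E# – G# – B – D, so C# is the root — C# dominant seventh flat nine.

C#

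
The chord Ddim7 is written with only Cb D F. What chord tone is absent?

Ab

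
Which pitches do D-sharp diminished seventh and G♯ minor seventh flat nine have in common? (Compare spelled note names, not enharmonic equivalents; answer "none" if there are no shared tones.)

D-sharp  F-sharp  A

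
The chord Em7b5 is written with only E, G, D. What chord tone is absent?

The full Em7b5 chord is E, G, Bb, D.
Comparing with the voicing, the diminished 5th (5th) — Bb — is absent.

Bb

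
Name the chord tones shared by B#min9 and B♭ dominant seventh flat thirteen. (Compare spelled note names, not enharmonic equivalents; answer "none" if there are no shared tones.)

none

B#min9 = B#, D#, F##, A#, C##.
B♭ dominant seventh flat thirteen = Bb, D, F, Ab, Gb.
Shared: none.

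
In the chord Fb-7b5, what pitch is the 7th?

Ebb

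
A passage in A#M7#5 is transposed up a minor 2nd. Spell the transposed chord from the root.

B, D#, F##, A#

Transposed root: A# → B (minor 2nd up). So we spell B augmented major seventh:
Root: B
Major 3rd (3rd): D#
Augmented 5th (5th): F##
Major 7th (7th): A#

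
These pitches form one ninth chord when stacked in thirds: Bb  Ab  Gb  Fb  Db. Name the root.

Gb

Arranged so that each adjacent pair is a third by letter name: Gb – Bb – Db – Fb – Ab.
The bottom of that stack, Gb, is the root (this is Gb dominant ninth).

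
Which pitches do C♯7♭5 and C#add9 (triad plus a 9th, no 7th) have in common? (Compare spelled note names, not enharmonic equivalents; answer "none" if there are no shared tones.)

C#  E#

C♯7♭5 = C#, E#, G, B.
C#add9 = C#, E#, G#, D#.
Shared: C#, E#.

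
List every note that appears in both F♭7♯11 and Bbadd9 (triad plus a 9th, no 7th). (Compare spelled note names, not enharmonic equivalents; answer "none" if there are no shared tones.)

F♭7♯11 = Fb, Ab, Cb, Ebb, Bb.
Bbadd9 = Bb, D, F, C.
Shared: Bb.

Bb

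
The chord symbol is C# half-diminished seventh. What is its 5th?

C# half-diminished seventh is built on C#; its 5th is a diminished 5th above the root.
A fifth above C uses the letter G, and the diminished 5th above C# is G.

G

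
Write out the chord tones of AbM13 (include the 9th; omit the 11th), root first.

AbM13 is a major thirteenth built on Ab.
Ab — root
C — major 3rd
Eb — perfect 5th
G — major 7th
Bb — major 9th
F — major 13th

Ab  C  Eb  G  Bb  F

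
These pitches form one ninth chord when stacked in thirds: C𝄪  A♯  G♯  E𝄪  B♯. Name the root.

A♯

Stacking in thirds gives A♯ – C𝄪 – E𝄪 – G♯ – B♯, so A♯ is the root — A♯ dominant ninth sharp five.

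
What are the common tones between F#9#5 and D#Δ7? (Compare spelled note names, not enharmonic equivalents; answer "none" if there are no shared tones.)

A# – C##

F#9#5 = F#, A#, C##, E, G#.
D#Δ7 = D#, F##, A#, C##.
Shared: A#, C##.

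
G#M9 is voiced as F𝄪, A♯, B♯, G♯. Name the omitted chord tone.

D♯

G#M9 = G♯, B♯, D♯, F𝄪, A♯. The voicing lacks the 5th (perfect 5th), D♯.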